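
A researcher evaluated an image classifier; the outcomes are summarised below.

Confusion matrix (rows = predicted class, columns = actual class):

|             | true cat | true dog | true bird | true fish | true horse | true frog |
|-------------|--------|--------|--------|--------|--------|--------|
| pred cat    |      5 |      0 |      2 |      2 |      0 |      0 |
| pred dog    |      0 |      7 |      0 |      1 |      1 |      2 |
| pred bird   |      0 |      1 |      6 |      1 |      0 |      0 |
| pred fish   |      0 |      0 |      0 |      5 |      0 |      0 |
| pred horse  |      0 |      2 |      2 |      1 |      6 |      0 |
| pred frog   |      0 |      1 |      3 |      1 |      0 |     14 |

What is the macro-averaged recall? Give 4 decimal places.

Per-class recall (TP/(TP+FN)):
  cat: TP=5, FN=0+0+0+0+0=0 → 5/5 = 1.00000
  dog: TP=7, FN=0+1+0+2+1=4 → 7/11 = 0.63636
  bird: TP=6, FN=2+0+0+2+3=7 → 6/13 = 0.46154
  fish: TP=5, FN=2+1+1+1+1=6 → 5/11 = 0.45455
  horse: TP=6, FN=0+1+0+0+0=1 → 6/7 = 0.85714
  frog: TP=14, FN=0+2+0+0+0=2 → 14/16 = 0.87500
Macro-recall = mean = (1.00000 + 0.63636 + 0.46154 + 0.45455 + 0.85714 + 0.87500) / 6 = 0.7141

0.7141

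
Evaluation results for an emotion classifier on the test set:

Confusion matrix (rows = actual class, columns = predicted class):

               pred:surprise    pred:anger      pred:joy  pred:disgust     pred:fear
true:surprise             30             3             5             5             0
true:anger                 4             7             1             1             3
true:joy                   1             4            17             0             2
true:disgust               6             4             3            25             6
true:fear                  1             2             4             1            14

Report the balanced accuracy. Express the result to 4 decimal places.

0.6096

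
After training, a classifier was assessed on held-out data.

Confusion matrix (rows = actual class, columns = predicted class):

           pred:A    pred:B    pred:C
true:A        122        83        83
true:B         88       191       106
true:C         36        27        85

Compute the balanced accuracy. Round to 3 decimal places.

0.498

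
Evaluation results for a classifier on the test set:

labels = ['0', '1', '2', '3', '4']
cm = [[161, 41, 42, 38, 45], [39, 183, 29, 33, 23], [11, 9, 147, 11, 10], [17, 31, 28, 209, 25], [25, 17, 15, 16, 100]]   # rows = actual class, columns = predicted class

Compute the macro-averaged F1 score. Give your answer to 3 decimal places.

0.608

Per-class F1 score (2·TP/(2·TP+FP+FN)):
  0: TP=161, FP=39+11+17+25=92, FN=41+42+38+45=166 → 322/580 = 0.5552
  1: TP=183, FP=41+9+31+17=98, FN=39+29+33+23=124 → 366/588 = 0.6224
  2: TP=147, FP=42+29+28+15=114, FN=11+9+11+10=41 → 294/449 = 0.6548
  3: TP=209, FP=38+33+11+16=98, FN=17+31+28+25=101 → 418/617 = 0.6775
  4: TP=100, FP=45+23+10+25=103, FN=25+17+15+16=73 → 200/376 = 0.5319
Macro-F1 score = mean = (0.5552 + 0.6224 + 0.6548 + 0.6775 + 0.5319) / 5 = 0.608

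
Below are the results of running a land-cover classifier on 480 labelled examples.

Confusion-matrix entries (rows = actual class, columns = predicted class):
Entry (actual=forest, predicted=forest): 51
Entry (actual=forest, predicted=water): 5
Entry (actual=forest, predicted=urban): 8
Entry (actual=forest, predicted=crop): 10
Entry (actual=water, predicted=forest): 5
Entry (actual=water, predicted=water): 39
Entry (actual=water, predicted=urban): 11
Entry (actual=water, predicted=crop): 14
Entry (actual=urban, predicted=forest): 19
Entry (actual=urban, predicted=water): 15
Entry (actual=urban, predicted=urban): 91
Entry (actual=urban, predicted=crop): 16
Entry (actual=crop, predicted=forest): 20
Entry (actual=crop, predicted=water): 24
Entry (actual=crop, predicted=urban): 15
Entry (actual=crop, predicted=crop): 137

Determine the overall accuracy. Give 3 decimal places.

0.663

Accuracy = trace / total = (51+39+91+137=318) / 480 = 318/480 = 0.663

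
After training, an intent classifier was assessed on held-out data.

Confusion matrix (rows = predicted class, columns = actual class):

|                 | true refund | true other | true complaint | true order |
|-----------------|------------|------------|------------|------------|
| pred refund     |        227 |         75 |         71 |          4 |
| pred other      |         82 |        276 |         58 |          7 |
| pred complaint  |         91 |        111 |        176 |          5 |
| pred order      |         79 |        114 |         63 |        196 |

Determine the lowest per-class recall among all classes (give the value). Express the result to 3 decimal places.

Per-class recall (TP/(TP+FN)):
  refund: TP=227, FN=82+91+79=252 → 227/479 = 0.4739
  other: TP=276, FN=75+111+114=300 → 276/576 = 0.4792
  complaint: TP=176, FN=71+58+63=192 → 176/368 = 0.4783
  order: TP=196, FN=4+7+5=16 → 196/212 = 0.9245
Lowest is class 'refund' with recall = 0.474.

0.474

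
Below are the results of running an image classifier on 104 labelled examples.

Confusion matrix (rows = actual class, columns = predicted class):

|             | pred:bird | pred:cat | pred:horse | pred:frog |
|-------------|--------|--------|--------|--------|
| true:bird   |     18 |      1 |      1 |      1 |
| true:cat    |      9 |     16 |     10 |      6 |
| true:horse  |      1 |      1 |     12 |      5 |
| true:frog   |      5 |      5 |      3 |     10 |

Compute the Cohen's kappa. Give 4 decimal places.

0.3897

Observed agreement pₒ = trace/N = 56/104 = 0.53846
Expected agreement pₑ = Σ (rowᵢ·colᵢ)/N² = (21·33 + 41·23 + 19·26 + 23·22)/104² = 0.24371
κ = (pₒ − pₑ)/(1 − pₑ) = (0.53846 − 0.24371)/(1 − 0.24371) = 0.3897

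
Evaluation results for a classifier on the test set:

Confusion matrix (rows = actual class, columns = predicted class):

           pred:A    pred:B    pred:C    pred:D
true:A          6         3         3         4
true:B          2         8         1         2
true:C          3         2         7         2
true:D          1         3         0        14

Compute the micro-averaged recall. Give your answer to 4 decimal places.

0.5738

Micro-averaging pools counts across classes: ΣTP=35, ΣFP=26, ΣFN=26.
Micro-recall = TP/(TP+FN) on pooled counts = 0.5738 (equals overall accuracy in single-label multiclass).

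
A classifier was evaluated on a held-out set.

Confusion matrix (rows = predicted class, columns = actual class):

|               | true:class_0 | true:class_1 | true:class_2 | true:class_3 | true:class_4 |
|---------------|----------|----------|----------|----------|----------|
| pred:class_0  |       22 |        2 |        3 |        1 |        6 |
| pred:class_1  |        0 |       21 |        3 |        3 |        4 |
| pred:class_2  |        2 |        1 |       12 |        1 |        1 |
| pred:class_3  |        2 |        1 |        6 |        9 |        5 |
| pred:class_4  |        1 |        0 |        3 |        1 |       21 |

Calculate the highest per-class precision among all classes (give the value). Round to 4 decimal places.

Per-class precision (TP/(TP+FP)):
  class_0: TP=22, FP=2+3+1+6=12 → 22/34 = 0.64706
  class_1: TP=21, FP=0+3+3+4=10 → 21/31 = 0.67742
  class_2: TP=12, FP=2+1+1+1=5 → 12/17 = 0.70588
  class_3: TP=9, FP=2+1+6+5=14 → 9/23 = 0.39130
  class_4: TP=21, FP=1+0+3+1=5 → 21/26 = 0.80769
Highest is class 'class_4' with precision = 0.8077.

0.8077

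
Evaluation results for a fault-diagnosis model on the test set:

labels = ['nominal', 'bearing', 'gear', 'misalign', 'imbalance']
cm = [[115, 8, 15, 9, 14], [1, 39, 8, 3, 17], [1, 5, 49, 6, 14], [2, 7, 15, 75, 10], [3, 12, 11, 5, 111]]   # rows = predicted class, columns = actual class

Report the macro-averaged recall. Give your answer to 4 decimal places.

Per-class recall (TP/(TP+FN)):
  nominal: TP=115, FN=1+1+2+3=7 → 115/122 = 0.94262
  bearing: TP=39, FN=8+5+7+12=32 → 39/71 = 0.54930
  gear: TP=49, FN=15+8+15+11=49 → 49/98 = 0.50000
  misalign: TP=75, FN=9+3+6+5=23 → 75/98 = 0.76531
  imbalance: TP=111, FN=14+17+14+10=55 → 111/166 = 0.66867
Macro-recall = mean = (0.94262 + 0.54930 + 0.50000 + 0.76531 + 0.66867) / 5 = 0.6852

0.6852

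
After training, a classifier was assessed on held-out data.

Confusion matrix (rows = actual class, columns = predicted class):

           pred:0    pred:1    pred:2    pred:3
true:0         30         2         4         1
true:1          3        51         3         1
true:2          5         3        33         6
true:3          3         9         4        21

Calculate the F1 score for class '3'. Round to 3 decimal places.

0.636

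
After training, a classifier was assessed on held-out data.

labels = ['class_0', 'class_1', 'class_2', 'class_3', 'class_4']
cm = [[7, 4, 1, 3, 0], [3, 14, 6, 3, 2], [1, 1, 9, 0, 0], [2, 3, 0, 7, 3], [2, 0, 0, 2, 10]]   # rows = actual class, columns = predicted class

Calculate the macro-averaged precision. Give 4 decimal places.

Per-class precision (TP/(TP+FP)):
  class_0: TP=7, FP=3+1+2+2=8 → 7/15 = 0.46667
  class_1: TP=14, FP=4+1+3+0=8 → 14/22 = 0.63636
  class_2: TP=9, FP=1+6+0+0=7 → 9/16 = 0.56250
  class_3: TP=7, FP=3+3+0+2=8 → 7/15 = 0.46667
  class_4: TP=10, FP=0+2+0+3=5 → 10/15 = 0.66667
Macro-precision = mean = (0.46667 + 0.63636 + 0.56250 + 0.46667 + 0.66667) / 5 = 0.5598

0.5598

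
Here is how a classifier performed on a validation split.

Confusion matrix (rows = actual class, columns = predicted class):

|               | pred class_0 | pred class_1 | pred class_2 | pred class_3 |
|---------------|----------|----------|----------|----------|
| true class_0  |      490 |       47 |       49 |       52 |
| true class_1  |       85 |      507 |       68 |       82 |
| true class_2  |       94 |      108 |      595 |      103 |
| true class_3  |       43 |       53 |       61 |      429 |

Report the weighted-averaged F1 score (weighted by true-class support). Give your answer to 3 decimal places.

0.705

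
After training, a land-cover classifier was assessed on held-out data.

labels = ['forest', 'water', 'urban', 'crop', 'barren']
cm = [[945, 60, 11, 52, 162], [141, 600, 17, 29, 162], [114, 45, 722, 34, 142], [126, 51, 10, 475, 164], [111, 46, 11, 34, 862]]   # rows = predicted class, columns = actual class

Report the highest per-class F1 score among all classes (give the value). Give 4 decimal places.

0.7899

Per-class F1 score (2·TP/(2·TP+FP+FN)):
  forest: TP=945, FP=60+11+52+162=285, FN=141+114+126+111=492 → 1890/2667 = 0.70866
  water: TP=600, FP=141+17+29+162=349, FN=60+45+51+46=202 → 1200/1751 = 0.68532
  urban: TP=722, FP=114+45+34+142=335, FN=11+17+10+11=49 → 1444/1828 = 0.78993
  crop: TP=475, FP=126+51+10+164=351, FN=52+29+34+34=149 → 950/1450 = 0.65517
  barren: TP=862, FP=111+46+11+34=202, FN=162+162+142+164=630 → 1724/2556 = 0.67449
Highest is class 'urban' with F1 score = 0.7899.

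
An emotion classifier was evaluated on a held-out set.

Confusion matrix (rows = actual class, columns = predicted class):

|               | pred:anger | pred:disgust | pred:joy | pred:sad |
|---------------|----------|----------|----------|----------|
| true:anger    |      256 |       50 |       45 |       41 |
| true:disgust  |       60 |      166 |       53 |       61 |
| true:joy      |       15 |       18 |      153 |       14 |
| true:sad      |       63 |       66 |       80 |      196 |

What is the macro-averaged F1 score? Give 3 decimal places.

0.573

Per-class F1 score (2·TP/(2·TP+FP+FN)):
  anger: TP=256, FP=60+15+63=138, FN=50+45+41=136 → 512/786 = 0.6514
  disgust: TP=166, FP=50+18+66=134, FN=60+53+61=174 → 332/640 = 0.5188
  joy: TP=153, FP=45+53+80=178, FN=15+18+14=47 → 306/531 = 0.5763
  sad: TP=196, FP=41+61+14=116, FN=63+66+80=209 → 392/717 = 0.5467
Macro-F1 score = mean = (0.6514 + 0.5188 + 0.5763 + 0.5467) / 4 = 0.573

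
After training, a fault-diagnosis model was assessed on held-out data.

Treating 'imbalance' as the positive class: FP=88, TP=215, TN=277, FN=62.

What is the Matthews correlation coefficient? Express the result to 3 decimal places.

MCC = (TP·TN − FP·FN) / √((TP+FP)(TP+FN)(TN+FP)(TN+FN))
Numerator = 215·277 − 88·62 = 54099
Denominator = √(303·277·365·339) = √10385202285 = 101907.8127
MCC = 54099 / 101907.8127 = 0.531

0.531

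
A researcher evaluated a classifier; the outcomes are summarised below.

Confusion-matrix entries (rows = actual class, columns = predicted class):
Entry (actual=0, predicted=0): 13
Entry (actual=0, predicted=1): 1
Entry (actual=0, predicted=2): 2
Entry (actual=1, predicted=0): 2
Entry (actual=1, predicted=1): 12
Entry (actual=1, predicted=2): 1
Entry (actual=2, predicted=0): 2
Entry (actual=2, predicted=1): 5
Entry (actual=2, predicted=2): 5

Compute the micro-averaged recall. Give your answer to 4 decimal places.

0.6977

Micro-averaging pools counts across classes: ΣTP=30, ΣFP=13, ΣFN=13.
Micro-recall = TP/(TP+FN) on pooled counts = 0.6977 (equals overall accuracy in single-label multiclass).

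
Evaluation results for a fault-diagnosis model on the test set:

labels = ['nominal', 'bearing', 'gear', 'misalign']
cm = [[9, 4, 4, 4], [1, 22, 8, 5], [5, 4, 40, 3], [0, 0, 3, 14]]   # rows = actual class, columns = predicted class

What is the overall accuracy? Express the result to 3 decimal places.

0.675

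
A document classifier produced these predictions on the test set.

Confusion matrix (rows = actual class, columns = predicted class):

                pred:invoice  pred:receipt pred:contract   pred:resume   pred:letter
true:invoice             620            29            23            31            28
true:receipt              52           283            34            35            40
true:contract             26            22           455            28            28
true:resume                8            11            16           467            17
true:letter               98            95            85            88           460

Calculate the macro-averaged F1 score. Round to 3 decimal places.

0.736

Per-class F1 score (2·TP/(2·TP+FP+FN)):
  invoice: TP=620, FP=52+26+8+98=184, FN=29+23+31+28=111 → 1240/1535 = 0.8078
  receipt: TP=283, FP=29+22+11+95=157, FN=52+34+35+40=161 → 566/884 = 0.6403
  contract: TP=455, FP=23+34+16+85=158, FN=26+22+28+28=104 → 910/1172 = 0.7765
  resume: TP=467, FP=31+35+28+88=182, FN=8+11+16+17=52 → 934/1168 = 0.7997
  letter: TP=460, FP=28+40+28+17=113, FN=98+95+85+88=366 → 920/1399 = 0.6576
Macro-F1 score = mean = (0.8078 + 0.6403 + 0.7765 + 0.7997 + 0.6576) / 5 = 0.736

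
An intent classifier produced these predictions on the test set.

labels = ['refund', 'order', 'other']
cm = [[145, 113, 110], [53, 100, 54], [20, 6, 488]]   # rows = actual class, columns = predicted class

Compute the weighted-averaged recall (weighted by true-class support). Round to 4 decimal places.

0.6731

Per-class recall (TP/(TP+FN)):
  refund: TP=145, FN=113+110=223 → 145/368 = 0.39402
  order: TP=100, FN=53+54=107 → 100/207 = 0.48309
  other: TP=488, FN=20+6=26 → 488/514 = 0.94942
Weighted-recall = Σ (supportᵢ/N)·recallᵢ with N=1089: (368/1089)·0.39402 + (207/1089)·0.48309 + (514/1089)·0.94942 = 0.6731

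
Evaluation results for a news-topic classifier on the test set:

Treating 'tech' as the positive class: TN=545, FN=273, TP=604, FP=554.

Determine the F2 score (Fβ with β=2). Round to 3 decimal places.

Fβ = (1+β²)·TP / ((1+β²)·TP + β²·FN + FP), with β²=4
= 5·604 / (5·604 + 4·273 + 554) = 0.647

0.647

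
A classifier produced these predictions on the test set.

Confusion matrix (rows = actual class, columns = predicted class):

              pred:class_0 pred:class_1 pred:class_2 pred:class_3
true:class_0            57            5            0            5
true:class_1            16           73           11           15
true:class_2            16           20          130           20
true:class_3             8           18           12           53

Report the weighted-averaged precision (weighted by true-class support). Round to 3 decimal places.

Per-class precision (TP/(TP+FP)):
  class_0: TP=57, FP=16+16+8=40 → 57/97 = 0.5876
  class_1: TP=73, FP=5+20+18=43 → 73/116 = 0.6293
  class_2: TP=130, FP=0+11+12=23 → 130/153 = 0.8497
  class_3: TP=53, FP=5+15+20=40 → 53/93 = 0.5699
Weighted-precision = Σ (supportᵢ/N)·precisionᵢ with N=459: (67/459)·0.5876 + (115/459)·0.6293 + (186/459)·0.8497 + (91/459)·0.5699 = 0.701

0.701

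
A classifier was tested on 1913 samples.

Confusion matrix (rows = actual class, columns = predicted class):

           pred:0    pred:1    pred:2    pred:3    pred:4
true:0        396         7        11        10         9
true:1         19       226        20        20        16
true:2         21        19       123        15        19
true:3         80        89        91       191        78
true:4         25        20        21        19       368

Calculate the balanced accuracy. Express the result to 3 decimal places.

Balanced accuracy = mean of per-class recall.
  0: recall = 396/433 = 0.9145
  1: recall = 226/301 = 0.7508
  2: recall = 123/197 = 0.6244
  3: recall = 191/529 = 0.3611
  4: recall = 368/453 = 0.8124
Mean = (0.9145 + 0.7508 + 0.6244 + 0.3611 + 0.8124) / 5 = 0.693

0.693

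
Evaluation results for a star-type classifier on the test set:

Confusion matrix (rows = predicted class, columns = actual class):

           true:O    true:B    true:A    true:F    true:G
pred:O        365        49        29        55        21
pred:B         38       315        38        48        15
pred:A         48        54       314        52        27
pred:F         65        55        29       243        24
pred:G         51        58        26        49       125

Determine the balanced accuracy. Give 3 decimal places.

0.618

Balanced accuracy = mean of per-class recall.
  O: recall = 365/567 = 0.6437
  B: recall = 315/531 = 0.5932
  A: recall = 314/436 = 0.7202
  F: recall = 243/447 = 0.5436
  G: recall = 125/212 = 0.5896
Mean = (0.6437 + 0.5932 + 0.7202 + 0.5436 + 0.5896) / 5 = 0.618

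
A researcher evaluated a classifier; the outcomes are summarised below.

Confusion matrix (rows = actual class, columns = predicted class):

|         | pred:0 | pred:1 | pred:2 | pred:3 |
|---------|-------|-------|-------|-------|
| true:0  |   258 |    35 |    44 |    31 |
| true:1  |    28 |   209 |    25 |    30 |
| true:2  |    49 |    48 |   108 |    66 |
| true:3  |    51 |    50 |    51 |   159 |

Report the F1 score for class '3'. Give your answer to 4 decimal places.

0.5327

One-vs-rest for '3': TP = diagonal; FP = other classes predicted '3'; FN = '3' predicted as other.
F1 score = 2·TP/(2·TP+FP+FN).
3: TP=159, FP=31+30+66=127, FN=51+50+51=152 → 318/597 = 0.53266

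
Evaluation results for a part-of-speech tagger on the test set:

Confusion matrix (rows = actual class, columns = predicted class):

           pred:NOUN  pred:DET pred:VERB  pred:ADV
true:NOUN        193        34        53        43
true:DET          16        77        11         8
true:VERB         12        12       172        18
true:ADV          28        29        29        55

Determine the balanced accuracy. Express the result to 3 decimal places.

0.620

Balanced accuracy = mean of per-class recall.
  NOUN: recall = 193/323 = 0.5975
  DET: recall = 77/112 = 0.6875
  VERB: recall = 172/214 = 0.8037
  ADV: recall = 55/141 = 0.3901
Mean = (0.5975 + 0.6875 + 0.8037 + 0.3901) / 4 = 0.620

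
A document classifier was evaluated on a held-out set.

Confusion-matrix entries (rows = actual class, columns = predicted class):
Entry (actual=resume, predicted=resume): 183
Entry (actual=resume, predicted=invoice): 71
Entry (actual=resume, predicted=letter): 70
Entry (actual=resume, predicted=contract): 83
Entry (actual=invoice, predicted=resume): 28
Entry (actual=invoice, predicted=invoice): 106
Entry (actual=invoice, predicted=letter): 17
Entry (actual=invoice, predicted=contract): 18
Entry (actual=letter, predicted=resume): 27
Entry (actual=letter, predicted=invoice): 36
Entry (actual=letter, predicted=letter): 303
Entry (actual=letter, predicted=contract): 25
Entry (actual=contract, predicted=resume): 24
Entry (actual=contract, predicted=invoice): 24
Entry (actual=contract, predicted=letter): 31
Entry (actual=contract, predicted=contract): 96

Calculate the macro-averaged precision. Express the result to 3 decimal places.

0.574

Per-class precision (TP/(TP+FP)):
  resume: TP=183, FP=28+27+24=79 → 183/262 = 0.6985
  invoice: TP=106, FP=71+36+24=131 → 106/237 = 0.4473
  letter: TP=303, FP=70+17+31=118 → 303/421 = 0.7197
  contract: TP=96, FP=83+18+25=126 → 96/222 = 0.4324
Macro-precision = mean = (0.6985 + 0.4473 + 0.7197 + 0.4324) / 4 = 0.574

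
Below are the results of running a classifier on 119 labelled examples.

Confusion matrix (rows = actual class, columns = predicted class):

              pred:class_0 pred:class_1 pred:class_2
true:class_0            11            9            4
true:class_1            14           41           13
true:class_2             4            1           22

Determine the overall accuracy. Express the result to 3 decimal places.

Accuracy = trace / total = (11+41+22=74) / 119 = 74/119 = 0.622

0.622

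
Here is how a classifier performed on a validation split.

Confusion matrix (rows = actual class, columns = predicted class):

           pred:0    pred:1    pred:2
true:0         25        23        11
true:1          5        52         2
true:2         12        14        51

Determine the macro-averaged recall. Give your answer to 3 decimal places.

0.656

Per-class recall (TP/(TP+FN)):
  0: TP=25, FN=23+11=34 → 25/59 = 0.4237
  1: TP=52, FN=5+2=7 → 52/59 = 0.8814
  2: TP=51, FN=12+14=26 → 51/77 = 0.6623
Macro-recall = mean = (0.4237 + 0.8814 + 0.6623) / 3 = 0.656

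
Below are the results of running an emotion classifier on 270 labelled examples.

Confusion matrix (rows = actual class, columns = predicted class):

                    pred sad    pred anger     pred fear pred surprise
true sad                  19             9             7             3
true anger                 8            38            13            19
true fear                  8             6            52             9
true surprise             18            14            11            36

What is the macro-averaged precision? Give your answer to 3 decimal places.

0.522

Per-class precision (TP/(TP+FP)):
  sad: TP=19, FP=8+8+18=34 → 19/53 = 0.3585
  anger: TP=38, FP=9+6+14=29 → 38/67 = 0.5672
  fear: TP=52, FP=7+13+11=31 → 52/83 = 0.6265
  surprise: TP=36, FP=3+19+9=31 → 36/67 = 0.5373
Macro-precision = mean = (0.3585 + 0.5672 + 0.6265 + 0.5373) / 4 = 0.522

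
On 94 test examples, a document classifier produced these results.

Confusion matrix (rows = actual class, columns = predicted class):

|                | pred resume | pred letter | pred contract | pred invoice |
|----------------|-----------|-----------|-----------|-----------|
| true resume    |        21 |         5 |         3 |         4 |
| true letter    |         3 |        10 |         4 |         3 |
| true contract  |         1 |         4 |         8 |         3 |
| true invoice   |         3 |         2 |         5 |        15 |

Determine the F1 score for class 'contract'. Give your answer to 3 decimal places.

Treat 'contract' as positive and all other classes as negative.
F1 score = 2·TP/(2·TP+FP+FN).
contract: TP=8, FP=3+4+5=12, FN=1+4+3=8 → 16/36 = 0.4444

0.444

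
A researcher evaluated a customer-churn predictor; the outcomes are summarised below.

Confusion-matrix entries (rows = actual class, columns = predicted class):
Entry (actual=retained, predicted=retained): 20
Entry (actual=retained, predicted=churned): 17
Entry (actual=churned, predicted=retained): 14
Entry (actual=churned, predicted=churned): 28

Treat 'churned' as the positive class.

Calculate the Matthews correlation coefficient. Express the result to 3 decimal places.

0.209

MCC = (TP·TN − FP·FN) / √((TP+FP)(TP+FN)(TN+FP)(TN+FN))
Numerator = 28·20 − 17·14 = 322
Denominator = √(45·42·37·34) = √2377620 = 1541.9533
MCC = 322 / 1541.9533 = 0.209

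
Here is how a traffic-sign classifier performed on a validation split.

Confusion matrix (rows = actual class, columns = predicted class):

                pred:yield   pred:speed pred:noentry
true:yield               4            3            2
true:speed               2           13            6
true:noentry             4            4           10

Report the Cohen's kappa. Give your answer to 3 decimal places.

0.314

Observed agreement pₒ = trace/N = 27/48 = 0.5625
Expected agreement pₑ = Σ (rowᵢ·colᵢ)/N² = (9·10 + 21·20 + 18·18)/48² = 0.3620
κ = (pₒ − pₑ)/(1 − pₑ) = (0.5625 − 0.3620)/(1 − 0.3620) = 0.314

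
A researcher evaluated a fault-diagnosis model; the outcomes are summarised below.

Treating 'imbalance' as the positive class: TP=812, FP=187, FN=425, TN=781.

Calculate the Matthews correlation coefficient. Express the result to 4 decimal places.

0.4618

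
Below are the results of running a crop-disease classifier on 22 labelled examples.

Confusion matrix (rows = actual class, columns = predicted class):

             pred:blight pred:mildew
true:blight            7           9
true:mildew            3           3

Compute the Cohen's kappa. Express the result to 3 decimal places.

Observed agreement pₒ = trace/N = 10/22 = 0.4545
Expected agreement pₑ = Σ (rowᵢ·colᵢ)/N² = (16·10 + 6·12)/22² = 0.4793
κ = (pₒ − pₑ)/(1 − pₑ) = (0.4545 − 0.4793)/(1 − 0.4793) = -0.048

-0.048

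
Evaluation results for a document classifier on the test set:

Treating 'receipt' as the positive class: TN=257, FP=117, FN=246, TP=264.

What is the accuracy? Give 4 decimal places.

0.5894

Accuracy = (TP+TN)/N = (264+257)/884 = 0.5894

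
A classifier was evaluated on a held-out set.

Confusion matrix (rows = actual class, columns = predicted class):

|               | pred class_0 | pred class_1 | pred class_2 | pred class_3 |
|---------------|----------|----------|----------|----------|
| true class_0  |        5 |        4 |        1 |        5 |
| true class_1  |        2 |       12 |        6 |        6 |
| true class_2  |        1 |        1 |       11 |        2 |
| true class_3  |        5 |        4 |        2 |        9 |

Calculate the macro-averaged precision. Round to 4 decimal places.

Per-class precision (TP/(TP+FP)):
  class_0: TP=5, FP=2+1+5=8 → 5/13 = 0.38462
  class_1: TP=12, FP=4+1+4=9 → 12/21 = 0.57143
  class_2: TP=11, FP=1+6+2=9 → 11/20 = 0.55000
  class_3: TP=9, FP=5+6+2=13 → 9/22 = 0.40909
Macro-precision = mean = (0.38462 + 0.57143 + 0.55000 + 0.40909) / 4 = 0.4788

0.4788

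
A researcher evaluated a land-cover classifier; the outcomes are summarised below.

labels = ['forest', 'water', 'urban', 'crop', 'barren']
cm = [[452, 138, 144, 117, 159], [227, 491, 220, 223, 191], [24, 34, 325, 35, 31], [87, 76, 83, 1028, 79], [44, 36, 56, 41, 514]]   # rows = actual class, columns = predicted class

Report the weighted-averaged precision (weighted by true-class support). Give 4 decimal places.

Per-class precision (TP/(TP+FP)):
  forest: TP=452, FP=227+24+87+44=382 → 452/834 = 0.54197
  water: TP=491, FP=138+34+76+36=284 → 491/775 = 0.63355
  urban: TP=325, FP=144+220+83+56=503 → 325/828 = 0.39251
  crop: TP=1028, FP=117+223+35+41=416 → 1028/1444 = 0.71191
  barren: TP=514, FP=159+191+31+79=460 → 514/974 = 0.52772
Weighted-precision = Σ (supportᵢ/N)·precisionᵢ with N=4855: (1010/4855)·0.54197 + (1352/4855)·0.63355 + (449/4855)·0.39251 + (1353/4855)·0.71191 + (691/4855)·0.52772 = 0.5990

0.5990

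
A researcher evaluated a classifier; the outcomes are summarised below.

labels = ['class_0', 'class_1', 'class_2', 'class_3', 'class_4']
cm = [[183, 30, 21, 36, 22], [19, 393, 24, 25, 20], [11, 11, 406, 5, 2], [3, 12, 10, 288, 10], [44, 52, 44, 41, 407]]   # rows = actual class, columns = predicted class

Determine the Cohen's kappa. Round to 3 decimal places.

0.737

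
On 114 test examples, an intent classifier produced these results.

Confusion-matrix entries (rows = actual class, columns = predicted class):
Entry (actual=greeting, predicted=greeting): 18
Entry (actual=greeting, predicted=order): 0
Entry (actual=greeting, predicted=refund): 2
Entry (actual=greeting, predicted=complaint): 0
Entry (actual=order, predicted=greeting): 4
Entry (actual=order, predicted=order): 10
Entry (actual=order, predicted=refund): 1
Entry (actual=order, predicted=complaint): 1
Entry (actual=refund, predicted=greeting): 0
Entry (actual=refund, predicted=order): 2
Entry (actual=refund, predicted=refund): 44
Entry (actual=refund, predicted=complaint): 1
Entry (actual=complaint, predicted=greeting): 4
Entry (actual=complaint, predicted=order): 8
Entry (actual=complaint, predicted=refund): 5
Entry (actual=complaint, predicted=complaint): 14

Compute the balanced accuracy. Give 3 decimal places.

0.728

Balanced accuracy = mean of per-class recall.
  greeting: recall = 18/20 = 0.9000
  order: recall = 10/16 = 0.6250
  refund: recall = 44/47 = 0.9362
  complaint: recall = 14/31 = 0.4516
Mean = (0.9000 + 0.6250 + 0.9362 + 0.4516) / 4 = 0.728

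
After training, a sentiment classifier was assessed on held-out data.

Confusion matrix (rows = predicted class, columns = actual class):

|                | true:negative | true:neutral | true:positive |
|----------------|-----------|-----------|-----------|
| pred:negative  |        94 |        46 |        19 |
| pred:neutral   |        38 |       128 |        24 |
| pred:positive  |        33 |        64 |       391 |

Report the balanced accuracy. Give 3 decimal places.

0.669

Balanced accuracy = mean of per-class recall.
  negative: recall = 94/165 = 0.5697
  neutral: recall = 128/238 = 0.5378
  positive: recall = 391/434 = 0.9009
Mean = (0.5697 + 0.5378 + 0.9009) / 3 = 0.669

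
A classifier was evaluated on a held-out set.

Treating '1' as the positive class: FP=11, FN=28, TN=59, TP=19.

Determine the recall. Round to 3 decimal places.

0.404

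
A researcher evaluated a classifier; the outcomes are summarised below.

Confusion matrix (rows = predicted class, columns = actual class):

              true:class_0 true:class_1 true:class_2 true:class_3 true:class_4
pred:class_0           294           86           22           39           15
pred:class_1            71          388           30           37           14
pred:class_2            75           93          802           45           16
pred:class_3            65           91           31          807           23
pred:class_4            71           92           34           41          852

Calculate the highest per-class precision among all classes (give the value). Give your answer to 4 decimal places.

0.7935

Per-class precision (TP/(TP+FP)):
  class_0: TP=294, FP=86+22+39+15=162 → 294/456 = 0.64474
  class_1: TP=388, FP=71+30+37+14=152 → 388/540 = 0.71852
  class_2: TP=802, FP=75+93+45+16=229 → 802/1031 = 0.77789
  class_3: TP=807, FP=65+91+31+23=210 → 807/1017 = 0.79351
  class_4: TP=852, FP=71+92+34+41=238 → 852/1090 = 0.78165
Highest is class 'class_3' with precision = 0.7935.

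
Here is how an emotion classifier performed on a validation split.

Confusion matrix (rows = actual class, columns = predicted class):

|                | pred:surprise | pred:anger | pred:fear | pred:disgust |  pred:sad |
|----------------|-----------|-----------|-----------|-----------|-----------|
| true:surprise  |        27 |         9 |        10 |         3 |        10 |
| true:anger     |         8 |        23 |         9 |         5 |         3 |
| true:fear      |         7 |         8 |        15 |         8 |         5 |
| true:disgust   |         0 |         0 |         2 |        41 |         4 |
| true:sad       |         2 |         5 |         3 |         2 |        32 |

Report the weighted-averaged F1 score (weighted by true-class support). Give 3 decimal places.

Per-class F1 score (2·TP/(2·TP+FP+FN)):
  surprise: TP=27, FP=8+7+0+2=17, FN=9+10+3+10=32 → 54/103 = 0.5243
  anger: TP=23, FP=9+8+0+5=22, FN=8+9+5+3=25 → 46/93 = 0.4946
  fear: TP=15, FP=10+9+2+3=24, FN=7+8+8+5=28 → 30/82 = 0.3659
  disgust: TP=41, FP=3+5+8+2=18, FN=0+0+2+4=6 → 82/106 = 0.7736
  sad: TP=32, FP=10+3+5+4=22, FN=2+5+3+2=12 → 64/98 = 0.6531
Weighted-F1 score = Σ (supportᵢ/N)·F1 scoreᵢ with N=241: (59/241)·0.5243 + (48/241)·0.4946 + (43/241)·0.3659 + (47/241)·0.7736 + (44/241)·0.6531 = 0.562

0.562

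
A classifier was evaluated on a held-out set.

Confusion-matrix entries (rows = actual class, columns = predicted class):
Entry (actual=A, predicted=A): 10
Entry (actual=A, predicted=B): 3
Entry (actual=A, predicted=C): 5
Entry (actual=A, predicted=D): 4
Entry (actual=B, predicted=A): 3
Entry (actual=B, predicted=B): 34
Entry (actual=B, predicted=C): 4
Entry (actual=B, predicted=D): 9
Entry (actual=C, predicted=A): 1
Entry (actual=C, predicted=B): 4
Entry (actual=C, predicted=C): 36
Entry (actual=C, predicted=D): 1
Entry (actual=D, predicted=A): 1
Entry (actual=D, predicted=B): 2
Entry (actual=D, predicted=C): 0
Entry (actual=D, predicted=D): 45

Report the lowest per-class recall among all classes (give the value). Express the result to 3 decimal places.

Per-class recall (TP/(TP+FN)):
  A: TP=10, FN=3+5+4=12 → 10/22 = 0.4545
  B: TP=34, FN=3+4+9=16 → 34/50 = 0.6800
  C: TP=36, FN=1+4+1=6 → 36/42 = 0.8571
  D: TP=45, FN=1+2+0=3 → 45/48 = 0.9375
Lowest is class 'A' with recall = 0.455.

0.455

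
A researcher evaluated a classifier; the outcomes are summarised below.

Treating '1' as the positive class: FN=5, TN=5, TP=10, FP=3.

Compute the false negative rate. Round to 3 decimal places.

FNR = FN/(FN+TP) = 5/(5+10) = 0.333

0.333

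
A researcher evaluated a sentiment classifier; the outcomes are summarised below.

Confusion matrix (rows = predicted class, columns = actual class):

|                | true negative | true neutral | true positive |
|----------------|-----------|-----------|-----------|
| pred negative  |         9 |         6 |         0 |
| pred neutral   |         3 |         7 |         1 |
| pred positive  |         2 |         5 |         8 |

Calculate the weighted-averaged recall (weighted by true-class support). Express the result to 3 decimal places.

0.585

Per-class recall (TP/(TP+FN)):
  negative: TP=9, FN=3+2=5 → 9/14 = 0.6429
  neutral: TP=7, FN=6+5=11 → 7/18 = 0.3889
  positive: TP=8, FN=0+1=1 → 8/9 = 0.8889
Weighted-recall = Σ (supportᵢ/N)·recallᵢ with N=41: (14/41)·0.6429 + (18/41)·0.3889 + (9/41)·0.8889 = 0.585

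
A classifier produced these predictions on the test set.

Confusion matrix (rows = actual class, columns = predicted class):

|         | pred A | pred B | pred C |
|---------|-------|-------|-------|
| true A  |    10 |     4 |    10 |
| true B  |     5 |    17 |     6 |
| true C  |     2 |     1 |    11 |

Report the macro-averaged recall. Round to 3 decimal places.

Per-class recall (TP/(TP+FN)):
  A: TP=10, FN=4+10=14 → 10/24 = 0.4167
  B: TP=17, FN=5+6=11 → 17/28 = 0.6071
  C: TP=11, FN=2+1=3 → 11/14 = 0.7857
Macro-recall = mean = (0.4167 + 0.6071 + 0.7857) / 3 = 0.603

0.603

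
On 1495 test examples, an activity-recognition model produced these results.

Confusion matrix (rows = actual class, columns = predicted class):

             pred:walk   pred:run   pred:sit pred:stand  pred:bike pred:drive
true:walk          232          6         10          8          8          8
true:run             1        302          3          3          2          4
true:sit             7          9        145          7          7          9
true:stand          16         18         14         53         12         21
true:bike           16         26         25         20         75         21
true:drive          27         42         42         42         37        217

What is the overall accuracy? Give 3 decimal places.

0.685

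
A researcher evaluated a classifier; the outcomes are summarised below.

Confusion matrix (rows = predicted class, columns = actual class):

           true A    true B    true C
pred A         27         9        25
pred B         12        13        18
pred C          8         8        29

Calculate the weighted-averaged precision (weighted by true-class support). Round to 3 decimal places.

0.512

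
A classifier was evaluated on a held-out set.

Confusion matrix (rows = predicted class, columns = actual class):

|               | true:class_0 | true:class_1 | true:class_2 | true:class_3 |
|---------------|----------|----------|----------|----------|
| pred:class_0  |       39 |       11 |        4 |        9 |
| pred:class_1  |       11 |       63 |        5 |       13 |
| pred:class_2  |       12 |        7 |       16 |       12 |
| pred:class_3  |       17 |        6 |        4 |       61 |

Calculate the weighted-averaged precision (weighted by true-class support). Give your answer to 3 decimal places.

0.635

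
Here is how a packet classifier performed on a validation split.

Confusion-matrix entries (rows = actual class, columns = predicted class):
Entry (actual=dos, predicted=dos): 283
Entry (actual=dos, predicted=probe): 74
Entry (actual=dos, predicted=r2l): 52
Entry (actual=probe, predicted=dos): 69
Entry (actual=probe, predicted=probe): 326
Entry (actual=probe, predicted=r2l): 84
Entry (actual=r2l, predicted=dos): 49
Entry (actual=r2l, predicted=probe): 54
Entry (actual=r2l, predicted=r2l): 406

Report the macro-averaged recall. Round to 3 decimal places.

Per-class recall (TP/(TP+FN)):
  dos: TP=283, FN=74+52=126 → 283/409 = 0.6919
  probe: TP=326, FN=69+84=153 → 326/479 = 0.6806
  r2l: TP=406, FN=49+54=103 → 406/509 = 0.7976
Macro-recall = mean = (0.6919 + 0.6806 + 0.7976) / 3 = 0.723

0.723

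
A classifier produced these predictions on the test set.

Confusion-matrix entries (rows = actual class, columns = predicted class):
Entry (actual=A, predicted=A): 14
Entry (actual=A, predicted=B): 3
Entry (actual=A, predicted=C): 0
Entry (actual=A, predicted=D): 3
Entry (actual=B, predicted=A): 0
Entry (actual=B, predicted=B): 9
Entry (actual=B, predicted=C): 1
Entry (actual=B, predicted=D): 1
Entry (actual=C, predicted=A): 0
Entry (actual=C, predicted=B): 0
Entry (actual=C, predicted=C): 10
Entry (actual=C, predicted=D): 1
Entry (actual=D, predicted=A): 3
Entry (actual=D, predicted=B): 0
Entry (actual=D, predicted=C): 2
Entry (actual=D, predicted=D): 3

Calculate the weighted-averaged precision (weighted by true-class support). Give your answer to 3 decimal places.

0.724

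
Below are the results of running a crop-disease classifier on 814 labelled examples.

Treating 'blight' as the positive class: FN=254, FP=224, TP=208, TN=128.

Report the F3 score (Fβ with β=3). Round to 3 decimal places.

Fβ = (1+β²)·TP / ((1+β²)·TP + β²·FN + FP), with β²=9
= 10·208 / (10·208 + 9·254 + 224) = 0.453

0.453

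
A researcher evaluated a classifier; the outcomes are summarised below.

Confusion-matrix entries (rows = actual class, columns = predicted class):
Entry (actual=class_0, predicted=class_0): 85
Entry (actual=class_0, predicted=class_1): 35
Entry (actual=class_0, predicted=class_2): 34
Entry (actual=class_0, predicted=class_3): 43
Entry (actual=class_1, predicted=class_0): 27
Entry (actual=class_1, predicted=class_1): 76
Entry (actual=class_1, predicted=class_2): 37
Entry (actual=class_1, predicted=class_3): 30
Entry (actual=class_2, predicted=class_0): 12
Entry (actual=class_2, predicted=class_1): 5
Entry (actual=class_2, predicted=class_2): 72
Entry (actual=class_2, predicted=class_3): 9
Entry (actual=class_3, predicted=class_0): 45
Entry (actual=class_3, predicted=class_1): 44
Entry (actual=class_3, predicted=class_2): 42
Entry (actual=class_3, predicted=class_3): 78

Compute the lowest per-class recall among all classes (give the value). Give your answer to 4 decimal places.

Per-class recall (TP/(TP+FN)):
  class_0: TP=85, FN=35+34+43=112 → 85/197 = 0.43147
  class_1: TP=76, FN=27+37+30=94 → 76/170 = 0.44706
  class_2: TP=72, FN=12+5+9=26 → 72/98 = 0.73469
  class_3: TP=78, FN=45+44+42=131 → 78/209 = 0.37321
Lowest is class 'class_3' with recall = 0.3732.

0.3732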